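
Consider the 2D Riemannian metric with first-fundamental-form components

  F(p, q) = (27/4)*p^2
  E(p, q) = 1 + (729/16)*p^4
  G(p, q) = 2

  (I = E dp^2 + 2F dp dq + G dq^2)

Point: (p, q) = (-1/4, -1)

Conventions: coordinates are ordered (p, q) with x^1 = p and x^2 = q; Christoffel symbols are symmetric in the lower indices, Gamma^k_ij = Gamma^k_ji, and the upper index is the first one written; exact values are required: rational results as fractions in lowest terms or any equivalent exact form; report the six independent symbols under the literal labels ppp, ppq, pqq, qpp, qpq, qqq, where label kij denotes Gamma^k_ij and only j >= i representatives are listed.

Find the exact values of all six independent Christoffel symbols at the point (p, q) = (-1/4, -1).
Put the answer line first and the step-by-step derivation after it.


Answer: Gamma_ppp = -5832/8921, Gamma_ppq = 0, Gamma_pqq = 0, Gamma_qpp = -13824/8921, Gamma_qpq = 0, Gamma_qqq = 0

E = 4825/4096, F = 27/64, G = 2 at the point
E_p = -729/256, E_q = 0, F_p = -27/8, F_q = 0, G_p = 0, G_q = 0
EG - F^2 = 8921/4096;  g^inv = (4096/8921) * [[2, -27/64], [-27/64, 4825/4096]]
first-kind symbols [ij,l] = (1/2)(d_i g_jl + d_j g_il - d_l g_ij): [pp,p] = E_p/2 = -729/512, [pp,q] = F_p - E_q/2 = -27/8, [pq,p] = E_q/2 = 0, [pq,q] = G_p/2 = 0, [qq,p] = F_q - G_p/2 = 0, [qq,q] = G_q/2 = 0
Gamma^p_ij = (G*[ij,p] - F*[ij,q])/(EG - F^2), Gamma^q_ij = (E*[ij,q] - F*[ij,p])/(EG - F^2)


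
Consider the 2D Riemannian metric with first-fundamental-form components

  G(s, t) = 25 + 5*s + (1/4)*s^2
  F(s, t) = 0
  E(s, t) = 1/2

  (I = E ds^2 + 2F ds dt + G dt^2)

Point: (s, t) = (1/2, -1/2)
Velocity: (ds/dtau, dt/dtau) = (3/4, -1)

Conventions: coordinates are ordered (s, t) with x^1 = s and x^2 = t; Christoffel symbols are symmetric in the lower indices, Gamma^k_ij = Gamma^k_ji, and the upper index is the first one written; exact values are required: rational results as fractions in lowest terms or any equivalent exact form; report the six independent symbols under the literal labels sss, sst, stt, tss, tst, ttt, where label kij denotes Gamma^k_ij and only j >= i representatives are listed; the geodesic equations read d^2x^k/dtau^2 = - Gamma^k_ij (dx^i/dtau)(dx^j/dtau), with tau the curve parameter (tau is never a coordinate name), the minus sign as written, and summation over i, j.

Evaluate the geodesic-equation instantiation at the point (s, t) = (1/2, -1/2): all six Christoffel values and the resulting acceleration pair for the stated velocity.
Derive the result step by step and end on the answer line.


E = 1/2, F = 0, G = 441/16 at the point
E_s = 0, E_t = 0, F_s = 0, F_t = 0, G_s = 21/4, G_t = 0
EG - F^2 = 441/32;  g^inv = (32/441) * [[441/16, 0], [0, 1/2]]
first-kind symbols [ij,l] = (1/2)(d_i g_jl + d_j g_il - d_l g_ij): [ss,s] = E_s/2 = 0, [ss,t] = F_s - E_t/2 = 0, [st,s] = E_t/2 = 0, [st,t] = G_s/2 = 21/8, [tt,s] = F_t - G_s/2 = -21/8, [tt,t] = G_t/2 = 0
Gamma^s_ij = (G*[ij,s] - F*[ij,t])/(EG - F^2), Gamma^t_ij = (E*[ij,t] - F*[ij,s])/(EG - F^2)
Gamma_sss = 0, Gamma_sst = 0, Gamma_stt = -21/4, Gamma_tss = 0, Gamma_tst = 2/21, Gamma_ttt = 0
d^2s/dtau^2 = -(Gamma_sss*(3/4)^2 + 2*Gamma_sst*(3/4)*(-1) + Gamma_stt*(-1)^2) = 21/4
d^2t/dtau^2 = -(Gamma_tss*(3/4)^2 + 2*Gamma_tst*(3/4)*(-1) + Gamma_ttt*(-1)^2) = 1/7

Answer: Gamma_sss = 0, Gamma_sst = 0, Gamma_stt = -21/4, Gamma_tss = 0, Gamma_tst = 2/21, Gamma_ttt = 0; accelerations (d^2s/dtau^2, d^2t/dtau^2) = (21/4, 1/7)


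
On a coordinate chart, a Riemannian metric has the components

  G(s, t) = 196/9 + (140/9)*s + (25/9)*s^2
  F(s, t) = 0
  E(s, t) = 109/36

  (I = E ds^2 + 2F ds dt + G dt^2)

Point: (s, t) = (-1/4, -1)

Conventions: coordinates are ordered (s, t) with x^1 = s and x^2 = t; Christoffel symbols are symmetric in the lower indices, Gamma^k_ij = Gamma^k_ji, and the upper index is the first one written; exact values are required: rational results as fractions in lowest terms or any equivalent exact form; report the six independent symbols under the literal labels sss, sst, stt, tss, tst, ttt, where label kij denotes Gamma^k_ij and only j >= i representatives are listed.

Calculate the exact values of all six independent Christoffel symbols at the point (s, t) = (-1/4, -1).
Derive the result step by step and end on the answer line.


E = 109/36, F = 0, G = 289/16 at the point
E_s = 0, E_t = 0, F_s = 0, F_t = 0, G_s = 85/6, G_t = 0
EG - F^2 = 31501/576;  g^inv = (576/31501) * [[289/16, 0], [0, 109/36]]
first-kind symbols [ij,l] = (1/2)(d_i g_jl + d_j g_il - d_l g_ij): [ss,s] = E_s/2 = 0, [ss,t] = F_s - E_t/2 = 0, [st,s] = E_t/2 = 0, [st,t] = G_s/2 = 85/12, [tt,s] = F_t - G_s/2 = -85/12, [tt,t] = G_t/2 = 0
Gamma^s_ij = (G*[ij,s] - F*[ij,t])/(EG - F^2), Gamma^t_ij = (E*[ij,t] - F*[ij,s])/(EG - F^2)

Answer: Gamma_sss = 0, Gamma_sst = 0, Gamma_stt = -255/109, Gamma_tss = 0, Gamma_tst = 20/51, Gamma_ttt = 0


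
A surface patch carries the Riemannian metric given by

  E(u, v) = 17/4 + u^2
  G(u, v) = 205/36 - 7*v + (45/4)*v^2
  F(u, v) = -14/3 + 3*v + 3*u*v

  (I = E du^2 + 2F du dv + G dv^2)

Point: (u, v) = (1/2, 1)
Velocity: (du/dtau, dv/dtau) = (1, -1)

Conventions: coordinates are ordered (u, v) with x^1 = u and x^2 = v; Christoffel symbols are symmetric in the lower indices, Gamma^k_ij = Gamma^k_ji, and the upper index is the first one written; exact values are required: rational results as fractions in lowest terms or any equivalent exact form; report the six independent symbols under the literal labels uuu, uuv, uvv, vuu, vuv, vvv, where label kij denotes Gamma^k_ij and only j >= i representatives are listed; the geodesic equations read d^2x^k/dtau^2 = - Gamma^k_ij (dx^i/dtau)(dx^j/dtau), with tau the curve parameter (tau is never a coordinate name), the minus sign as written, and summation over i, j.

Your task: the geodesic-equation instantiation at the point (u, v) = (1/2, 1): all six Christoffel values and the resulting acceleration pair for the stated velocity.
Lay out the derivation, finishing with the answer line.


E = 9/2, F = -1/6, G = 179/18 at the point
E_u = 1, E_v = 0, F_u = 3, F_v = 9/2, G_u = 0, G_v = 31/2
EG - F^2 = 805/18;  g^inv = (18/805) * [[179/18, 1/6], [1/6, 9/2]]
first-kind symbols [ij,l] = (1/2)(d_i g_jl + d_j g_il - d_l g_ij): [uu,u] = E_u/2 = 1/2, [uu,v] = F_u - E_v/2 = 3, [uv,u] = E_v/2 = 0, [uv,v] = G_u/2 = 0, [vv,u] = F_v - G_u/2 = 9/2, [vv,v] = G_v/2 = 31/4
Gamma^u_ij = (G*[ij,u] - F*[ij,v])/(EG - F^2), Gamma^v_ij = (E*[ij,v] - F*[ij,u])/(EG - F^2)
Gamma_uuu = 197/1610, Gamma_uuv = 0, Gamma_uvv = 663/644, Gamma_vuu = 489/1610, Gamma_vuv = 0, Gamma_vvv = 513/644
d^2u/dtau^2 = -(Gamma_uuu*(1)^2 + 2*Gamma_uuv*(1)*(-1) + Gamma_uvv*(-1)^2) = -3709/3220
d^2v/dtau^2 = -(Gamma_vuu*(1)^2 + 2*Gamma_vuv*(1)*(-1) + Gamma_vvv*(-1)^2) = -3543/3220

Answer: Gamma_uuu = 197/1610, Gamma_uuv = 0, Gamma_uvv = 663/644, Gamma_vuu = 489/1610, Gamma_vuv = 0, Gamma_vvv = 513/644; accelerations (d^2u/dtau^2, d^2v/dtau^2) = (-3709/3220, -3543/3220)


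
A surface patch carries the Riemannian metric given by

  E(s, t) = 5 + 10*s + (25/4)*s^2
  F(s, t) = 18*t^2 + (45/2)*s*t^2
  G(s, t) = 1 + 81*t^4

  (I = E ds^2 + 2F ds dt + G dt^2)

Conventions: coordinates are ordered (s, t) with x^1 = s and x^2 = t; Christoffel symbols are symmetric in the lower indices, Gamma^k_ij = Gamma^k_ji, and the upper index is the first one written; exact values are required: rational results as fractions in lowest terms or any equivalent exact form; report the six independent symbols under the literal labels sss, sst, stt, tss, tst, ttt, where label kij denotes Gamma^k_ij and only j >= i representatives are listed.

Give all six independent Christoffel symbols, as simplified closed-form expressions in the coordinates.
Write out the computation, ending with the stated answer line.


E = 5 + 10*s + (25/4)*s^2; F = 18*t^2 + (45/2)*s*t^2; G = 1 + 81*t^4
Gamma^k_ij = (1/2) g^{kl} (d_i g_jl + d_j g_il - d_l g_ij), with g^inv = (1/(EG-F^2)) [[G, -F], [-F, E]]
first partials: E_s = 10 + (25/2)*s, E_t = 0, F_s = (45/2)*t^2, F_t = 36*t + 45*s*t, G_s = 0, G_t = 324*t^3
D = EG - F^2 = 5 + 10*s + (25/4)*s^2 + 81*t^4
expanded: Gamma^s_ss = (G E_s - 2F F_s + F E_t)/(2D), Gamma^s_st = (G E_t - F G_s)/(2D), Gamma^s_tt = (2G F_t - G G_s - F G_t)/(2D), Gamma^t_ss = (2E F_s - E E_t - F E_s)/(2D), Gamma^t_st = (E G_s - F E_t)/(2D), Gamma^t_tt = (E G_t - 2F F_t + F G_s)/(2D); substitute and cancel common factors

Answer: Gamma_sss = (25*s + 20)/(25*s^2 + 40*s + 324*t^4 + 20), Gamma_sst = 0, Gamma_stt = (180*s*t + 144*t)/(25*s^2 + 40*s + 324*t^4 + 20), Gamma_tss = 90*t^2/(25*s^2 + 40*s + 324*t^4 + 20), Gamma_tst = 0, Gamma_ttt = 648*t^3/(25*s^2 + 40*s + 324*t^4 + 20)


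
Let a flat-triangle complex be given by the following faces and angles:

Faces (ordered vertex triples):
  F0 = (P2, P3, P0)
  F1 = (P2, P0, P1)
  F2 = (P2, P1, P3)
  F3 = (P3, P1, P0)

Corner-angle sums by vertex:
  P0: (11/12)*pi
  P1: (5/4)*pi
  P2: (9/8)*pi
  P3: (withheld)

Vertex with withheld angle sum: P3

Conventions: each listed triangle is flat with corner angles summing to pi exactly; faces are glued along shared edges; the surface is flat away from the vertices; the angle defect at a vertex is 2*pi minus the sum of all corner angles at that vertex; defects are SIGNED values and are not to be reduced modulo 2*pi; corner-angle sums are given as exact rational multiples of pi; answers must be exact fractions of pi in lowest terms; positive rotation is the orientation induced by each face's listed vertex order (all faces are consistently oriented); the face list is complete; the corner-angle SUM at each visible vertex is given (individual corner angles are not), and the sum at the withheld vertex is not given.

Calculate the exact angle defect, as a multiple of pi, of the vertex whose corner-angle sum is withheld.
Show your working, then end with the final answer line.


V = 4, E = 6, F = 4; chi = V - E + F = 2
Gauss-Bonnet: total defect = 2*pi*chi = 4*pi; visible defects sum to (65/24)*pi

Answer: defect(P3) = (31/24)*pi


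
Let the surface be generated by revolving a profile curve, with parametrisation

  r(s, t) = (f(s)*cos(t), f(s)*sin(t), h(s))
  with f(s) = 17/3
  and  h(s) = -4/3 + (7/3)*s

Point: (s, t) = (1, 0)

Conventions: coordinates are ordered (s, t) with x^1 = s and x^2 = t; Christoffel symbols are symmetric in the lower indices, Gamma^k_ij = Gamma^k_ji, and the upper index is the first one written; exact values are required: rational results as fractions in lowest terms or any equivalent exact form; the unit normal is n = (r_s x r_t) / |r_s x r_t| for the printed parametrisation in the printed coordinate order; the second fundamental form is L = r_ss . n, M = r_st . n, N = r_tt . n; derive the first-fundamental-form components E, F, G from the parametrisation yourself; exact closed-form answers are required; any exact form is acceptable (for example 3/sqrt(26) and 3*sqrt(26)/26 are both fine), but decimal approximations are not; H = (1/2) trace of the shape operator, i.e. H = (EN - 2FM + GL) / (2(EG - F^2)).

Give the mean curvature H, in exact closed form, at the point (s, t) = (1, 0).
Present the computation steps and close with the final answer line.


f = 17/3, f' = 0, f'' = 0, h' = 7/3, h'' = 0
E = 49/9, F = 0, G = 289/9; answer radicand W^2 = 49/9
unnormalised second-form numerators: l = 0, m = 0, n = 119/9; L = l/sqrt(49/9), and similarly M = m/sqrt(W^2), N = n/sqrt(W^2)
H = (E*n - 2*F*m + G*l) / (2*(EG - F^2)*sqrt(W^2)); E*n - 2*F*m + G*l = 5831/81, EG - F^2 = 14161/81, so H = (7/34)/sqrt(49/9)

Answer: H = 3/34


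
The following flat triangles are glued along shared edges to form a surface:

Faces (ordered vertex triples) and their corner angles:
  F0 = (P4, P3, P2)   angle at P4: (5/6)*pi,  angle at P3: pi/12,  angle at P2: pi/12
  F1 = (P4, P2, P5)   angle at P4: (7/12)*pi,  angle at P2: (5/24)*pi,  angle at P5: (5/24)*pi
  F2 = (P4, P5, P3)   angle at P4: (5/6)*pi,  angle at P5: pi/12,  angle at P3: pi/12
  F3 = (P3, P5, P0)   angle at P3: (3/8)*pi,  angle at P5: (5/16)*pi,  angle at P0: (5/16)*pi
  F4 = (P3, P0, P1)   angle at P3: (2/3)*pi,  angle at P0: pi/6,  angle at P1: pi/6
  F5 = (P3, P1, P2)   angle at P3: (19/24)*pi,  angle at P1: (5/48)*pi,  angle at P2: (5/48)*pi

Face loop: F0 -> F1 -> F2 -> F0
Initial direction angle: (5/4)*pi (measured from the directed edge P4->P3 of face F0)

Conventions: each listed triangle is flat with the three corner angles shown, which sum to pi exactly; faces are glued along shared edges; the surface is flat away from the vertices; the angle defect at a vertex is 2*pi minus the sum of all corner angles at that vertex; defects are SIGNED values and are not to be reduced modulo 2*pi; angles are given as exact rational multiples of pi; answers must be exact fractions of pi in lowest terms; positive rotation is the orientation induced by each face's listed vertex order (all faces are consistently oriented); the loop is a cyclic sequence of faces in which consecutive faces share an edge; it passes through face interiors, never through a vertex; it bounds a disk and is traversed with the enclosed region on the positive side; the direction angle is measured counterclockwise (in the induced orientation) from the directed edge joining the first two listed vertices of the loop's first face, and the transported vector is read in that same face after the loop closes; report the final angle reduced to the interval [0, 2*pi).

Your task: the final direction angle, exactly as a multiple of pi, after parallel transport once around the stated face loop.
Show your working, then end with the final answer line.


enclosed vertex P4: corner angles sum to (9/4)*pi, defect = 2*pi - (9/4)*pi = -pi/4
the final direction is the initial angle plus the enclosed defects, taken mod 2*pi in the induced orientation
final angle = (5/4)*pi - pi/4 = pi (mod 2*pi)

Answer: final direction angle = pi


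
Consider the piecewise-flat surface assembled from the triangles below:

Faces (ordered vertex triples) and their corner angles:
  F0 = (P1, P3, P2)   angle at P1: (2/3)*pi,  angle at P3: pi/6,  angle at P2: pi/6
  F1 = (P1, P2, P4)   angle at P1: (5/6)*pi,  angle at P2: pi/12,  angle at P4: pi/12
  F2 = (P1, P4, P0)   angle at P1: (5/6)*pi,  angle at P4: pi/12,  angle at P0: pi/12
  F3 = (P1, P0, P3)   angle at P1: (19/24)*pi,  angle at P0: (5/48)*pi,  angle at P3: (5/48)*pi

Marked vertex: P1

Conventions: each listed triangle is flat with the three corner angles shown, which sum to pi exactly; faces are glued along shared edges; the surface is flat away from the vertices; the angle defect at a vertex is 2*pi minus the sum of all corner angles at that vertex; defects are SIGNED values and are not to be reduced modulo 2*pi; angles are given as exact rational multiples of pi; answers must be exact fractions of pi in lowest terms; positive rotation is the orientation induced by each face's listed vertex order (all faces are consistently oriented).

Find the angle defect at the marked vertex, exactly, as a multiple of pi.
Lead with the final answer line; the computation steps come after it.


Answer: defect(P1) = (-9/8)*pi

Sum of corner angles at P1: (25/8)*pi
defect = 2*pi - (25/8)*pi


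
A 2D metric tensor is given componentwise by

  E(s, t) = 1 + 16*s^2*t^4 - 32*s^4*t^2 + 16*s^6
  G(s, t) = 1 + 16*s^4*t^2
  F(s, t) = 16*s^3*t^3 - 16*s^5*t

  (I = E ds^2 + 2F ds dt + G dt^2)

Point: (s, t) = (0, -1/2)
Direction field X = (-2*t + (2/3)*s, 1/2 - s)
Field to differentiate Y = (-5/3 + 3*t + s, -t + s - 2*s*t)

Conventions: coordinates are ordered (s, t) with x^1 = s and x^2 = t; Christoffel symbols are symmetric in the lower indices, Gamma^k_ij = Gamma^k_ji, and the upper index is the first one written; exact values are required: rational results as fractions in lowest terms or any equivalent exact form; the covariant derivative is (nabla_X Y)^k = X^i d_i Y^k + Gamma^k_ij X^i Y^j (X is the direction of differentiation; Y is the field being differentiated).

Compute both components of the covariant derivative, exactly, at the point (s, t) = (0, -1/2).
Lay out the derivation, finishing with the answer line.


E = 1, F = 0, G = 1 at the point
E_s = 0, E_t = 0, F_s = 0, F_t = 0, G_s = 0, G_t = 0
EG - F^2 = 1;  g^inv = (1) * [[1, 0], [0, 1]]
first-kind symbols [ij,l] = (1/2)(d_i g_jl + d_j g_il - d_l g_ij): [ss,s] = E_s/2 = 0, [ss,t] = F_s - E_t/2 = 0, [st,s] = E_t/2 = 0, [st,t] = G_s/2 = 0, [tt,s] = F_t - G_s/2 = 0, [tt,t] = G_t/2 = 0
Gamma^s_ij = (G*[ij,s] - F*[ij,t])/(EG - F^2), Gamma^t_ij = (E*[ij,t] - F*[ij,s])/(EG - F^2)
Gamma_sss = 0, Gamma_sst = 0, Gamma_stt = 0, Gamma_tss = 0, Gamma_tst = 0, Gamma_ttt = 0
X = (1, 1/2), Y = (-19/6, 1/2) at the point

Answer: (nabla_X Y)^s = 5/2, (nabla_X Y)^t = 3/2


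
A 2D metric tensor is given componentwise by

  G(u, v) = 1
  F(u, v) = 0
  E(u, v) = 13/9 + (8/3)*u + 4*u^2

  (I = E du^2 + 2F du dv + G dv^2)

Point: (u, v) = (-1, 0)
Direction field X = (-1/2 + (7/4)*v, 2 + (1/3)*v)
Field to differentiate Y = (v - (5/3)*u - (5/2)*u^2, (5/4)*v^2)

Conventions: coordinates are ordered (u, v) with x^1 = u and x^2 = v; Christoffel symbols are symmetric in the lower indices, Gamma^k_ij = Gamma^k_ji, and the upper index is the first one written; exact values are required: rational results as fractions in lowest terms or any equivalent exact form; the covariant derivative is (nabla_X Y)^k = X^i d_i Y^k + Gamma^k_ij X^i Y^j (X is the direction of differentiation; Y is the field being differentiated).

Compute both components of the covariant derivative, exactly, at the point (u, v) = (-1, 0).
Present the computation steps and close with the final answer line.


E = 25/9, F = 0, G = 1 at the point
E_u = -16/3, E_v = 0, F_u = 0, F_v = 0, G_u = 0, G_v = 0
EG - F^2 = 25/9;  g^inv = (9/25) * [[1, 0], [0, 25/9]]
first-kind symbols [ij,l] = (1/2)(d_i g_jl + d_j g_il - d_l g_ij): [uu,u] = E_u/2 = -8/3, [uu,v] = F_u - E_v/2 = 0, [uv,u] = E_v/2 = 0, [uv,v] = G_u/2 = 0, [vv,u] = F_v - G_u/2 = 0, [vv,v] = G_v/2 = 0
Gamma^u_ij = (G*[ij,u] - F*[ij,v])/(EG - F^2), Gamma^v_ij = (E*[ij,v] - F*[ij,u])/(EG - F^2)
Gamma_uuu = -24/25, Gamma_uuv = 0, Gamma_uvv = 0, Gamma_vuu = 0, Gamma_vuv = 0, Gamma_vvv = 0
X = (-1/2, 2), Y = (-5/6, 0) at the point

Answer: (nabla_X Y)^u = -1/15, (nabla_X Y)^v = 0


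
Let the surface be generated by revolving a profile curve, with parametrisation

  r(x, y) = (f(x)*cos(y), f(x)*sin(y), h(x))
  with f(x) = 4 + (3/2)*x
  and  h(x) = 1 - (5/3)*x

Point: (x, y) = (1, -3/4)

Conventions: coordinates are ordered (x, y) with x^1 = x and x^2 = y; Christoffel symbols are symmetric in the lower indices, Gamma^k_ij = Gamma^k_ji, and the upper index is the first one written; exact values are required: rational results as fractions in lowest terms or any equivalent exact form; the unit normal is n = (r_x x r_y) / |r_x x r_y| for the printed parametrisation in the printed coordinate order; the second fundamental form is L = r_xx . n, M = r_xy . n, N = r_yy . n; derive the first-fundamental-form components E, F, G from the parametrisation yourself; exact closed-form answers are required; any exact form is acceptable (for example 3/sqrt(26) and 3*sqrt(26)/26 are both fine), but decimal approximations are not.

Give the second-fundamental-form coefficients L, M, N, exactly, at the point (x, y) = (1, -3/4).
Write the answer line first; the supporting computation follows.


Answer: L = 0, M = 0, N = -55*sqrt(181)/181

f = 11/2, f' = 3/2, f'' = 0, h' = -5/3, h'' = 0
E = 181/36, F = 0, G = 121/4; answer radicand W^2 = 181/36
unnormalised second-form numerators: l = 0, m = 0, n = -55/6; L = l/sqrt(181/36), and similarly M = m/sqrt(W^2), N = n/sqrt(W^2)


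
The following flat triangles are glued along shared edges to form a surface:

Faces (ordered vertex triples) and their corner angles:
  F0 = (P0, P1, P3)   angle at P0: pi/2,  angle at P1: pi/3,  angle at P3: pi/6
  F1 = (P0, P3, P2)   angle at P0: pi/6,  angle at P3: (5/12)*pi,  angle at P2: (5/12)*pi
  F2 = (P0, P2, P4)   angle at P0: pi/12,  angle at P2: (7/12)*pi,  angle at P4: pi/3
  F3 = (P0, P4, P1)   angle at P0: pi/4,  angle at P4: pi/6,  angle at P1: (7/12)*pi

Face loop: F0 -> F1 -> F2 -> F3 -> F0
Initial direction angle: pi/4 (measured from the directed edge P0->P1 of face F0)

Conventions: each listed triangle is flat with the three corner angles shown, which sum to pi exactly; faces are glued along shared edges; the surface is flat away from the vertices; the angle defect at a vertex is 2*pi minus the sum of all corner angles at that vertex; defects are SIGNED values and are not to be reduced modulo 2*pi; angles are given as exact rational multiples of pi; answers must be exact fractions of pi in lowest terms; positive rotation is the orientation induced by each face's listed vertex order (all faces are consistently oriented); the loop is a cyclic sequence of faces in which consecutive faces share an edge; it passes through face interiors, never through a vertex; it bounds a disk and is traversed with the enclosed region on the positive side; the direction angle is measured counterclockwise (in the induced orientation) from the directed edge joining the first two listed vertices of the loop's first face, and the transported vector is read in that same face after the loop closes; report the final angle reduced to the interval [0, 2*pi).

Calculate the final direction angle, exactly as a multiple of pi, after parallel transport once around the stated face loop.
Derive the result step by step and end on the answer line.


enclosed vertex P0: corner angles sum to pi, defect = 2*pi - pi = pi
final direction = starting direction + enclosed defect total, reduced mod 2*pi (induced orientation)
final angle = pi/4 + pi = (5/4)*pi (mod 2*pi)

Answer: final direction angle = (5/4)*pi


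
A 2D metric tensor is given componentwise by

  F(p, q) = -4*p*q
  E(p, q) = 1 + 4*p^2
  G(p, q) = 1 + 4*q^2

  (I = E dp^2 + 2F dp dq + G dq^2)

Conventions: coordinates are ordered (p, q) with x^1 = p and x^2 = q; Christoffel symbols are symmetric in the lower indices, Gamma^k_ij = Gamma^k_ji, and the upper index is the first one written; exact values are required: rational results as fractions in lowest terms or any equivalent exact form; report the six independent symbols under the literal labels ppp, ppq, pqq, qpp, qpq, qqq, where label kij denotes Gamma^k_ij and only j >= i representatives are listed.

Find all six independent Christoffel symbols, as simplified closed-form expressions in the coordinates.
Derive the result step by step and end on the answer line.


E = 1 + 4*p^2; F = -4*p*q; G = 1 + 4*q^2
Gamma^k_ij = (1/2) g^{kl} (d_i g_jl + d_j g_il - d_l g_ij), with g^inv = (1/(EG-F^2)) [[G, -F], [-F, E]]
first partials: E_p = 8*p, E_q = 0, F_p = -4*q, F_q = -4*p, G_p = 0, G_q = 8*q
D = EG - F^2 = 1 + 4*q^2 + 4*p^2
expanded: Gamma^p_pp = (G E_p - 2F F_p + F E_q)/(2D), Gamma^p_pq = (G E_q - F G_p)/(2D), Gamma^p_qq = (2G F_q - G G_p - F G_q)/(2D), Gamma^q_pp = (2E F_p - E E_q - F E_p)/(2D), Gamma^q_pq = (E G_p - F E_q)/(2D), Gamma^q_qq = (E G_q - 2F F_q + F G_p)/(2D); substitute and cancel common factors

Answer: Gamma_ppp = 4*p/(4*p^2 + 4*q^2 + 1), Gamma_ppq = 0, Gamma_pqq = -4*p/(4*p^2 + 4*q^2 + 1), Gamma_qpp = -4*q/(4*p^2 + 4*q^2 + 1), Gamma_qpq = 0, Gamma_qqq = 4*q/(4*p^2 + 4*q^2 + 1)


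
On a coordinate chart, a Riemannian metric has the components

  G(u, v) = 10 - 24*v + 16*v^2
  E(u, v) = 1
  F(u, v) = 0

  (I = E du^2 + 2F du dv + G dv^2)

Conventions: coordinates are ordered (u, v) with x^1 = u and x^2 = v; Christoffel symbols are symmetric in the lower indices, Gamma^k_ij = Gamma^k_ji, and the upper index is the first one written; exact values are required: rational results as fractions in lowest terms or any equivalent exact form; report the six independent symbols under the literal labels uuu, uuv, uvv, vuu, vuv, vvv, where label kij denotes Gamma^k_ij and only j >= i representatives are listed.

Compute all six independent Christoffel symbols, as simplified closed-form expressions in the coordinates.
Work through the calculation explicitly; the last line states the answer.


E = 1; F = 0; G = 10 - 24*v + 16*v^2
Gamma^k_ij = (1/2) g^{kl} (d_i g_jl + d_j g_il - d_l g_ij), with g^inv = (1/(EG-F^2)) [[G, -F], [-F, E]]
first partials: E_u = 0, E_v = 0, F_u = 0, F_v = 0, G_u = 0, G_v = -24 + 32*v
D = EG - F^2 = 10 - 24*v + 16*v^2
expanded: Gamma^u_uu = (G E_u - 2F F_u + F E_v)/(2D), Gamma^u_uv = (G E_v - F G_u)/(2D), Gamma^u_vv = (2G F_v - G G_u - F G_v)/(2D), Gamma^v_uu = (2E F_u - E E_v - F E_u)/(2D), Gamma^v_uv = (E G_u - F E_v)/(2D), Gamma^v_vv = (E G_v - 2F F_v + F G_u)/(2D); substitute and cancel common factors

Answer: Gamma_uuu = 0, Gamma_uuv = 0, Gamma_uvv = 0, Gamma_vuu = 0, Gamma_vuv = 0, Gamma_vvv = (8*v - 6)/(8*v^2 - 12*v + 5)


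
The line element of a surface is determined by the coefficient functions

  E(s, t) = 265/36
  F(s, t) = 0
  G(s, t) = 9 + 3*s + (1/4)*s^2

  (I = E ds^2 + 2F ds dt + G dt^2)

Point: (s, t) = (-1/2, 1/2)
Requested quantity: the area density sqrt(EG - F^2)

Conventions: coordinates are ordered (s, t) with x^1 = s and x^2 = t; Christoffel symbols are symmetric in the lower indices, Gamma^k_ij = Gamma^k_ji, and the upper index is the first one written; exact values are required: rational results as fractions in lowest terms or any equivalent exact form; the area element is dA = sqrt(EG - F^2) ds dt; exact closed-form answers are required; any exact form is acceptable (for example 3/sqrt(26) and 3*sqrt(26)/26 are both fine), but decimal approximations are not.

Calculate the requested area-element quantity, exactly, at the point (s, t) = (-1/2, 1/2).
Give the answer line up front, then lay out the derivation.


Answer: sqrt(EG - F^2) = 11*sqrt(265)/24

E = 265/36, F = 0, G = 121/16; EG - F^2 = 32065/576


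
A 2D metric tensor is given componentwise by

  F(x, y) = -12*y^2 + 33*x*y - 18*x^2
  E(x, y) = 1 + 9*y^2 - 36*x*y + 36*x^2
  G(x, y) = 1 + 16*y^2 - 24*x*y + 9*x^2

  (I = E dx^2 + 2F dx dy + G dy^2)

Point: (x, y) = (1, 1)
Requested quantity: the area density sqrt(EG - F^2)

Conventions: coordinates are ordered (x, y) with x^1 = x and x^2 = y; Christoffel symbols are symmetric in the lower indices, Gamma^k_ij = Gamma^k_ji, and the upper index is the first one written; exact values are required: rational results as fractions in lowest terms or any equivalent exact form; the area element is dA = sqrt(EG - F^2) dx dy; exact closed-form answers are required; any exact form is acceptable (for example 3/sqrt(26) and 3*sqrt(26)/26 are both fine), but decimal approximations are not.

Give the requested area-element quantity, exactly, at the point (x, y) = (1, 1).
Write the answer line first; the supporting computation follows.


Answer: sqrt(EG - F^2) = sqrt(11)

E = 10, F = 3, G = 2; EG - F^2 = 11


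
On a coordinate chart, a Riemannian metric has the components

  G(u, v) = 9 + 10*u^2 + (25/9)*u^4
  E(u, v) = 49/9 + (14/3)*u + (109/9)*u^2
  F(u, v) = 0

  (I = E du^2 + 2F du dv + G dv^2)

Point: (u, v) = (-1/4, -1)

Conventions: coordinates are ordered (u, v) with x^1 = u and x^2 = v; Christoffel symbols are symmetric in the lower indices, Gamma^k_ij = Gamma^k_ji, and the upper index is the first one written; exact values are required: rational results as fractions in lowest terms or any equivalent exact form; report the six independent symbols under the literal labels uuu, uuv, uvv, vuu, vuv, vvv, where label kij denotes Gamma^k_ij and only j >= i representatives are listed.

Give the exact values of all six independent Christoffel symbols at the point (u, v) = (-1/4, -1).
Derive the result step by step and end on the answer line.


E = 725/144, F = 0, G = 22201/2304 at the point
E_u = -25/18, E_v = 0, F_u = 0, F_v = 0, G_u = -745/144, G_v = 0
EG - F^2 = 16095725/331776;  g^inv = (331776/16095725) * [[22201/2304, 0], [0, 725/144]]
first-kind symbols [ij,l] = (1/2)(d_i g_jl + d_j g_il - d_l g_ij): [uu,u] = E_u/2 = -25/36, [uu,v] = F_u - E_v/2 = 0, [uv,u] = E_v/2 = 0, [uv,v] = G_u/2 = -745/288, [vv,u] = F_v - G_u/2 = 745/288, [vv,v] = G_v/2 = 0
Gamma^u_ij = (G*[ij,u] - F*[ij,v])/(EG - F^2), Gamma^v_ij = (E*[ij,v] - F*[ij,u])/(EG - F^2)

Answer: Gamma_uuu = -4/29, Gamma_uuv = 0, Gamma_uvv = 149/290, Gamma_vuu = 0, Gamma_vuv = -40/149, Gamma_vvv = 0


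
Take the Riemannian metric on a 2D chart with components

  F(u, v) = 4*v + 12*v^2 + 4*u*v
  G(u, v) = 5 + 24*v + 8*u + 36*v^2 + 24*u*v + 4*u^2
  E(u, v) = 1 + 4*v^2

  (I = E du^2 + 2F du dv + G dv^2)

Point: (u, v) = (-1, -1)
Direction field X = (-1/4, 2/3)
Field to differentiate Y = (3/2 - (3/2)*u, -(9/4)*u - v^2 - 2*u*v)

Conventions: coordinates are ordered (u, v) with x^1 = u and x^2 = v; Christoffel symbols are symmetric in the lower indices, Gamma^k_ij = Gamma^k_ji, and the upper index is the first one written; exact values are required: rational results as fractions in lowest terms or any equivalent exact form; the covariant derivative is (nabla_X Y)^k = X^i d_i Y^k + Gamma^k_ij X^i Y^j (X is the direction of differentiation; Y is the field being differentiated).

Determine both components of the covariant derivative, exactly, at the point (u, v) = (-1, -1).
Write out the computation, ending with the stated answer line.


E = 5, F = 12, G = 37 at the point
E_u = 0, E_v = -8, F_u = -4, F_v = -24, G_u = -24, G_v = -72
EG - F^2 = 41;  g^inv = (1/41) * [[37, -12], [-12, 5]]
first-kind symbols [ij,l] = (1/2)(d_i g_jl + d_j g_il - d_l g_ij): [uu,u] = E_u/2 = 0, [uu,v] = F_u - E_v/2 = 0, [uv,u] = E_v/2 = -4, [uv,v] = G_u/2 = -12, [vv,u] = F_v - G_u/2 = -12, [vv,v] = G_v/2 = -36
Gamma^u_ij = (G*[ij,u] - F*[ij,v])/(EG - F^2), Gamma^v_ij = (E*[ij,v] - F*[ij,u])/(EG - F^2)
Gamma_uuu = 0, Gamma_uuv = -4/41, Gamma_uvv = -12/41, Gamma_vuu = 0, Gamma_vuv = -12/41, Gamma_vvv = -36/41
X = (-1/4, 2/3), Y = (3, -3/4) at the point

Answer: (nabla_X Y)^u = 101/328, (nabla_X Y)^v = 4975/1968


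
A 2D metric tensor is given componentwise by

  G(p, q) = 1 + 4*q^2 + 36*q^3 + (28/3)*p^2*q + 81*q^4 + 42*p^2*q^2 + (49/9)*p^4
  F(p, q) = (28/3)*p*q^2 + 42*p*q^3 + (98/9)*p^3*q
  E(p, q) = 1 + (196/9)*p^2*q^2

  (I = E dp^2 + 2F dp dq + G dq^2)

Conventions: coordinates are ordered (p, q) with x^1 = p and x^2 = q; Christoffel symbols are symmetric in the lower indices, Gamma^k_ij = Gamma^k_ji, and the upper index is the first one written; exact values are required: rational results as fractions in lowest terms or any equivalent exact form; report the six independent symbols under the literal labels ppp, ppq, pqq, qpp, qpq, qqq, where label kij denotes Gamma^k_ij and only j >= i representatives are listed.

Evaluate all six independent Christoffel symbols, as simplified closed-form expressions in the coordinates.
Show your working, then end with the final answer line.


E = 1 + (196/9)*p^2*q^2; F = (28/3)*p*q^2 + 42*p*q^3 + (98/9)*p^3*q; G = 1 + 4*q^2 + 36*q^3 + (28/3)*p^2*q + 81*q^4 + 42*p^2*q^2 + (49/9)*p^4
Gamma^k_ij = (1/2) g^{kl} (d_i g_jl + d_j g_il - d_l g_ij), with g^inv = (1/(EG-F^2)) [[G, -F], [-F, E]]
first partials: E_p = (392/9)*p*q^2, E_q = (392/9)*p^2*q, F_p = (28/3)*q^2 + 42*q^3 + (98/3)*p^2*q, F_q = (56/3)*p*q + 126*p*q^2 + (98/9)*p^3, G_p = (56/3)*p*q + 84*p*q^2 + (196/9)*p^3, G_q = 8*q + 108*q^2 + (28/3)*p^2 + 324*q^3 + 84*p^2*q
D = EG - F^2 = 1 + 4*q^2 + 36*q^3 + (28/3)*p^2*q + 81*q^4 + (574/9)*p^2*q^2 + (49/9)*p^4
expanded: Gamma^p_pp = (G E_p - 2F F_p + F E_q)/(2D), Gamma^p_pq = (G E_q - F G_p)/(2D), Gamma^p_qq = (2G F_q - G G_p - F G_q)/(2D), Gamma^q_pp = (2E F_p - E E_q - F E_p)/(2D), Gamma^q_pq = (E G_p - F E_q)/(2D), Gamma^q_qq = (E G_q - 2F F_q + F G_p)/(2D); substitute and cancel common factors

Answer: Gamma_ppp = 196*p*q^2/(49*p^4 + 574*p^2*q^2 + 84*p^2*q + 729*q^4 + 324*q^3 + 36*q^2 + 9), Gamma_ppq = 196*p^2*q/(49*p^4 + 574*p^2*q^2 + 84*p^2*q + 729*q^4 + 324*q^3 + 36*q^2 + 9), Gamma_pqq = (756*p*q^2 + 84*p*q)/(49*p^4 + 574*p^2*q^2 + 84*p^2*q + 729*q^4 + 324*q^3 + 36*q^2 + 9), Gamma_qpp = (98*p^2*q + 378*q^3 + 84*q^2)/(49*p^4 + 574*p^2*q^2 + 84*p^2*q + 729*q^4 + 324*q^3 + 36*q^2 + 9), Gamma_qpq = (98*p^3 + 378*p*q^2 + 84*p*q)/(49*p^4 + 574*p^2*q^2 + 84*p^2*q + 729*q^4 + 324*q^3 + 36*q^2 + 9), Gamma_qqq = (378*p^2*q + 42*p^2 + 1458*q^3 + 486*q^2 + 36*q)/(49*p^4 + 574*p^2*q^2 + 84*p^2*q + 729*q^4 + 324*q^3 + 36*q^2 + 9)


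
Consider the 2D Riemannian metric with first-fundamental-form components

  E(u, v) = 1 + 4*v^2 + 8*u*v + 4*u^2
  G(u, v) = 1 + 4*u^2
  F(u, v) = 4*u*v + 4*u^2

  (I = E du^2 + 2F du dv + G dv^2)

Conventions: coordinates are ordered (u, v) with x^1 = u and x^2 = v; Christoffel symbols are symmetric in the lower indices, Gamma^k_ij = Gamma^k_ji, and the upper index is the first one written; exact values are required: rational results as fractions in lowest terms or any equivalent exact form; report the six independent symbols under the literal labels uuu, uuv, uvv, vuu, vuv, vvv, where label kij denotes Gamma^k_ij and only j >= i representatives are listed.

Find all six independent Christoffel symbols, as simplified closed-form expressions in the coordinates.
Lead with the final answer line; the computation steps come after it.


Answer: Gamma_uuu = (4*u + 4*v)/(8*u^2 + 8*u*v + 4*v^2 + 1), Gamma_uuv = (4*u + 4*v)/(8*u^2 + 8*u*v + 4*v^2 + 1), Gamma_uvv = 0, Gamma_vuu = 4*u/(8*u^2 + 8*u*v + 4*v^2 + 1), Gamma_vuv = 4*u/(8*u^2 + 8*u*v + 4*v^2 + 1), Gamma_vvv = 0

E = 1 + 4*v^2 + 8*u*v + 4*u^2; F = 4*u*v + 4*u^2; G = 1 + 4*u^2
Gamma^k_ij = (1/2) g^{kl} (d_i g_jl + d_j g_il - d_l g_ij), with g^inv = (1/(EG-F^2)) [[G, -F], [-F, E]]
first partials: E_u = 8*v + 8*u, E_v = 8*v + 8*u, F_u = 4*v + 8*u, F_v = 4*u, G_u = 8*u, G_v = 0
D = EG - F^2 = 1 + 4*v^2 + 8*u*v + 8*u^2
expanded: Gamma^u_uu = (G E_u - 2F F_u + F E_v)/(2D), Gamma^u_uv = (G E_v - F G_u)/(2D), Gamma^u_vv = (2G F_v - G G_u - F G_v)/(2D), Gamma^v_uu = (2E F_u - E E_v - F E_u)/(2D), Gamma^v_uv = (E G_u - F E_v)/(2D), Gamma^v_vv = (E G_v - 2F F_v + F G_u)/(2D); substitute and cancel common factors


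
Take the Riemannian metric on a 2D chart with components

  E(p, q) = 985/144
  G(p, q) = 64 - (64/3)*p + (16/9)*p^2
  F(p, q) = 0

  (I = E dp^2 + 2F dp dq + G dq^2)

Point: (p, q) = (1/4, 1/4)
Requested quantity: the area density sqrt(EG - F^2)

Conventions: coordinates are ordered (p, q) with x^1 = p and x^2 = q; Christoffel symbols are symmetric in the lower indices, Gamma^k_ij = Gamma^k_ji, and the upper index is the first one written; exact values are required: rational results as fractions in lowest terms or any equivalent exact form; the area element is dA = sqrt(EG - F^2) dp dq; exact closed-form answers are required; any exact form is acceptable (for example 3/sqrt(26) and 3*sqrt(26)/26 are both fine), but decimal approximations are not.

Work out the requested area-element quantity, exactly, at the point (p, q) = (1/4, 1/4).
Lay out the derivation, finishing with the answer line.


E = 985/144, F = 0, G = 529/9; EG - F^2 = 521065/1296

Answer: sqrt(EG - F^2) = 23*sqrt(985)/36


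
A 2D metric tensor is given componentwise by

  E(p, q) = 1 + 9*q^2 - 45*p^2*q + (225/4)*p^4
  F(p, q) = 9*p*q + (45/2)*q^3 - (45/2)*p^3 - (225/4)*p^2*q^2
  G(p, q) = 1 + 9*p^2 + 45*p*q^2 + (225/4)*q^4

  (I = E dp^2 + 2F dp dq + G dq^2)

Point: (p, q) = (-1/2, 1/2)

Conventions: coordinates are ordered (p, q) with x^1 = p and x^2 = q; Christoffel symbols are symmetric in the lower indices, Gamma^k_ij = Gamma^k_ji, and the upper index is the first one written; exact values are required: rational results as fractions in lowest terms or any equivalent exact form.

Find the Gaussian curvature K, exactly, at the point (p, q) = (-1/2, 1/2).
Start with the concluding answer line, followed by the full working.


Answer: K = 48384/1681

E = 73/64, F = -9/64, G = 73/64, EG - F^2 = 41/32 at the point
E_p = -45/8, E_q = -9/4, F_p = 27/16, F_q = -27/16, G_p = 9/4, G_q = 45/8
E_qq = 18, F_pq = 261/4, G_pp = 18
K follows from Brioschi's formula, (det M1 - det M2)/(EG - F^2)^2.
M1 = [[-E_qq/2 + F_pq - G_pp/2, E_p/2, F_p - E_q/2], [F_q - G_p/2, E, F], [G_q/2, F, G]] = [[189/4, -45/16, 45/16], [-45/16, 73/64, -9/64], [45/16, -9/64, 73/64]]; det M1 = 1431/32
M2 = [[0, E_q/2, G_p/2], [E_q/2, E, F], [G_p/2, F, G]] = [[0, -9/8, 9/8], [-9/8, 73/64, -9/64], [9/8, -9/64, 73/64]]; det M2 = -81/32
det M1 - det M2 = 189/4; K = 189/4 / (41/32)^2 = 48384/1681


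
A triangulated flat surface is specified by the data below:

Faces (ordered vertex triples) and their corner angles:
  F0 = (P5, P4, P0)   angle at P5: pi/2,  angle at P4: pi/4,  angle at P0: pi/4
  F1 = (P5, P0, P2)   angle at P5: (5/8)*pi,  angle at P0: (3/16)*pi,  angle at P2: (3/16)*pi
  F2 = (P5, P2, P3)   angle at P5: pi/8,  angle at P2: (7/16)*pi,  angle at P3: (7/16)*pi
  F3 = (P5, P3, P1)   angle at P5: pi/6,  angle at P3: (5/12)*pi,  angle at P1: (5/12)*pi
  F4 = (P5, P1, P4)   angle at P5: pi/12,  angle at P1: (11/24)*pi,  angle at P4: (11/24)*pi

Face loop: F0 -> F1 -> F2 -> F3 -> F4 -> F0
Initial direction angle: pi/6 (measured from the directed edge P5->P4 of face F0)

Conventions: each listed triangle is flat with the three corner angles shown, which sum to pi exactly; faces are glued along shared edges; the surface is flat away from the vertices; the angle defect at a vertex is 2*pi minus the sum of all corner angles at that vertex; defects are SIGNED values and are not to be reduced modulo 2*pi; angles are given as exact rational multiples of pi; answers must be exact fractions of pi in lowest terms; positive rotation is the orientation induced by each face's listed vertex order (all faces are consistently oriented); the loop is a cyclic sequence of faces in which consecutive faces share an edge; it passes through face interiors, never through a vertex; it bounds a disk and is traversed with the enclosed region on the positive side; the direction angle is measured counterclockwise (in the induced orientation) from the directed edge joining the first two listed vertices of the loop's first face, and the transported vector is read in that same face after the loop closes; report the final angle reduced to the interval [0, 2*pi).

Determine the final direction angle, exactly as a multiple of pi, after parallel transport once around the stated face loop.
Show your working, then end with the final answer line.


enclosed vertex P5: corner angles sum to (3/2)*pi, defect = 2*pi - (3/2)*pi = pi/2
the final direction is the initial angle plus the enclosed defects, taken mod 2*pi in the induced orientation
final angle = pi/6 + pi/2 = (2/3)*pi (mod 2*pi)

Answer: final direction angle = (2/3)*pi


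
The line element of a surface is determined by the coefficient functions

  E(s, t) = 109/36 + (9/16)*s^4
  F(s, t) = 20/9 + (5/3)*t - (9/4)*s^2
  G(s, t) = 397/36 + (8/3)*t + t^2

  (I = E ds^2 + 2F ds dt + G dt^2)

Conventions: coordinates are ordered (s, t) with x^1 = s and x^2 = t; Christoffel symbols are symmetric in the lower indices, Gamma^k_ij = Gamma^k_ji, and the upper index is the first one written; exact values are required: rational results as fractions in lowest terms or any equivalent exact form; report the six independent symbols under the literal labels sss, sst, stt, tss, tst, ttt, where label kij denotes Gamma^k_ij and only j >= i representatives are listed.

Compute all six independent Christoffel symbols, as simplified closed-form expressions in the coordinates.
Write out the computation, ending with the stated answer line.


E = 109/36 + (9/16)*s^4; F = 20/9 + (5/3)*t - (9/4)*s^2; G = 397/36 + (8/3)*t + t^2
Gamma^k_ij = (1/2) g^{kl} (d_i g_jl + d_j g_il - d_l g_ij), with g^inv = (1/(EG-F^2)) [[G, -F], [-F, E]]
first partials: E_s = (9/4)*s^3, E_t = 0, F_s = -(9/2)*s, F_t = 5/3, G_s = 0, G_t = 8/3 + 2*t
D = EG - F^2 = 4097/144 + (2/3)*t + (1/4)*t^2 + 10*s^2 + (15/2)*s^2*t + (73/64)*s^4 + (3/2)*s^4*t + (9/16)*s^4*t^2
expanded: Gamma^s_ss = (G E_s - 2F F_s + F E_t)/(2D), Gamma^s_st = (G E_t - F G_s)/(2D), Gamma^s_tt = (2G F_t - G G_s - F G_t)/(2D), Gamma^t_ss = (2E F_s - E E_t - F E_s)/(2D), Gamma^t_st = (E G_s - F E_t)/(2D), Gamma^t_tt = (E G_t - 2F F_t + F G_s)/(2D); substitute and cancel common factors

Answer: Gamma_sss = (648*s^3*t^2 + 1728*s^3*t + 1314*s^3 + 4320*s*t + 5760*s)/(324*s^4*t^2 + 864*s^4*t + 657*s^4 + 4320*s^2*t + 5760*s^2 + 144*t^2 + 384*t + 16388), Gamma_sst = 0, Gamma_stt = (1296*s^2*t + 1728*s^2 + 8880)/(324*s^4*t^2 + 864*s^4*t + 657*s^4 + 4320*s^2*t + 5760*s^2 + 144*t^2 + 384*t + 16388), Gamma_tss = (-1080*s^3*t - 1440*s^3 - 7848*s)/(324*s^4*t^2 + 864*s^4*t + 657*s^4 + 4320*s^2*t + 5760*s^2 + 144*t^2 + 384*t + 16388), Gamma_tst = 0, Gamma_ttt = (324*s^4*t + 432*s^4 + 2160*s^2 + 144*t + 192)/(324*s^4*t^2 + 864*s^4*t + 657*s^4 + 4320*s^2*t + 5760*s^2 + 144*t^2 + 384*t + 16388)
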